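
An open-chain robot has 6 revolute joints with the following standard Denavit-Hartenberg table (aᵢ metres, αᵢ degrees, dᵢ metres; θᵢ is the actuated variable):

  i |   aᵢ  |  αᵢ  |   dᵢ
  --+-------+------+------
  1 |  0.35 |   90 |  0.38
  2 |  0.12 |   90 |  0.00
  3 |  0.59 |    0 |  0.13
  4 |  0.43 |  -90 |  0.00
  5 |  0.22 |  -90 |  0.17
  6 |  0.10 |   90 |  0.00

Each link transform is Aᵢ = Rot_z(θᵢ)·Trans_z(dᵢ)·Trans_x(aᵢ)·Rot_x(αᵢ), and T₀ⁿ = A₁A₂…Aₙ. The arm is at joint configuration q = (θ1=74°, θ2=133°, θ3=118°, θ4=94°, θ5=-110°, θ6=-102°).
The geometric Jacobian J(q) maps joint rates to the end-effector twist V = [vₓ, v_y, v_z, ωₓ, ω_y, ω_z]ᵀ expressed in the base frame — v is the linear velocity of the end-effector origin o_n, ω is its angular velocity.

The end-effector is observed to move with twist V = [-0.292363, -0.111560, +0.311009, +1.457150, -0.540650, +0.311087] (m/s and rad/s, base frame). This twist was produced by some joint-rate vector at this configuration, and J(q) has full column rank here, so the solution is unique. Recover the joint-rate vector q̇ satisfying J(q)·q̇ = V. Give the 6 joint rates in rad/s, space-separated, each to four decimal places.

0.5320 0.4660 -0.2600 0.2070 -0.9620 -0.5380

o_n = [0.3190, 0.7424, 0.3609]
J₁: ẑ×o_n = [-0.7424, 0.3190, 0.0000], ω = ẑ
J2: z=[0.9613, -0.2756, 0.0000] o=[0.0965, 0.3364, 0.3800] → [0.0053, 0.0184, 0.4515, 0.9613, -0.2756, 0.0000]
J3: z=[0.2016, 0.7030, 0.6820] o=[0.0739, 0.2578, 0.4678] → [-0.4056, 0.1887, -0.0746, 0.2016, 0.7030, 0.6820]
J4: z=[0.2016, 0.7030, 0.6820] o=[0.6529, 0.3872, 0.3538] → [-0.2373, -0.2291, 0.3063, 0.2016, 0.7030, 0.6820]
J5: z=[-0.9148, -0.1137, 0.3876] o=[0.5025, 0.6890, 0.0871] → [-0.0518, 0.1793, -0.0696, -0.9148, -0.1137, 0.3876]
J6: z=[-0.2599, 0.9001, -0.3496] o=[0.4150, 0.7622, 0.3407] → [0.0112, 0.0388, 0.0915, -0.2599, 0.9001, -0.3496]
q̇ = J⁺·V = [0.5320, 0.4660, -0.2600, 0.2070, -0.9620, -0.5380]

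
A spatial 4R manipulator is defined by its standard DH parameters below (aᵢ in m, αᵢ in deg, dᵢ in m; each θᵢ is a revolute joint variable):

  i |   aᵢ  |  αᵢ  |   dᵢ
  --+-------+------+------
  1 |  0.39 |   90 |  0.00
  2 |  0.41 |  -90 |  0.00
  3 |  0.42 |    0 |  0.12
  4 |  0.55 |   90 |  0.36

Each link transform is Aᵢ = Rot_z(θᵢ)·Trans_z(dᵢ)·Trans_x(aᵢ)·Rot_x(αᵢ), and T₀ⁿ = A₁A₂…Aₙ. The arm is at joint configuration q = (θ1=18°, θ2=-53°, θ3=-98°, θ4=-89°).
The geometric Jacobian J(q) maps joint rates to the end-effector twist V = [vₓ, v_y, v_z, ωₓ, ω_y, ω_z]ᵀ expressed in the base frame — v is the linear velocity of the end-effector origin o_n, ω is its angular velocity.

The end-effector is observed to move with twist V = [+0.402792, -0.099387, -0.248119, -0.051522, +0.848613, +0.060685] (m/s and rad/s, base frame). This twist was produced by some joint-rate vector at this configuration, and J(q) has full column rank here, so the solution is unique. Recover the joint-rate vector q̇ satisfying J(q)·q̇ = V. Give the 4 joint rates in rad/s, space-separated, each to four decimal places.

-0.1000 -0.8230 0.1300 0.1370

o_n = [0.7321, -0.1290, 0.4441]
J₁: ẑ×o_n = [0.1290, 0.7321, -0.0000], ω = ẑ
J2: z=[0.3090, -0.9511, 0.0000] o=[0.3709, 0.1205, 0.0000] → [-0.4224, -0.1372, 0.2664, 0.3090, -0.9511, 0.0000]
J3: z=[0.7595, 0.2468, 0.6018] o=[0.6056, 0.1968, -0.3274] → [0.3864, -0.5099, -0.2786, 0.7595, 0.2468, 0.6018]
J4: z=[0.7595, 0.2468, 0.6018] o=[0.7918, -0.1800, -0.2085] → [0.1303, -0.5316, 0.0535, 0.7595, 0.2468, 0.6018]
q̇ = J⁺·V = [-0.1000, -0.8230, 0.1300, 0.1370]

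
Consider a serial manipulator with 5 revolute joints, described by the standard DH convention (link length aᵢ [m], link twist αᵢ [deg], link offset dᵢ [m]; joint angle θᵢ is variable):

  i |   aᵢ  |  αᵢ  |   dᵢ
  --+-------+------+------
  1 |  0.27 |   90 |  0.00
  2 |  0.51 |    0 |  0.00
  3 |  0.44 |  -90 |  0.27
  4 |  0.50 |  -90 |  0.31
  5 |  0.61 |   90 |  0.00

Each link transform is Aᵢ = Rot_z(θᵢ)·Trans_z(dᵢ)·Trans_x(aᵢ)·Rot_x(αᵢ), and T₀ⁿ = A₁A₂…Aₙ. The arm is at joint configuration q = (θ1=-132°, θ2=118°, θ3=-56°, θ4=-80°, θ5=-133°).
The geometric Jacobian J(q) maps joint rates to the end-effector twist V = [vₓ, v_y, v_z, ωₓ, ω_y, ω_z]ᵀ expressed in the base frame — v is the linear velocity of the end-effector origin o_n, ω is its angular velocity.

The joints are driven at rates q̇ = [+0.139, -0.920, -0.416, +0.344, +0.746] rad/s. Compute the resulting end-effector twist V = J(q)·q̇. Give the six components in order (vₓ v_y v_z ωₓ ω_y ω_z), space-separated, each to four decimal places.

o_n = [0.0214, 0.5508, 1.2067]
J₁: ẑ×o_n = [-0.5508, 0.0214, 0.0000], ω = ẑ
J2: z=[-0.7431, 0.6691, 0.0000] o=[-0.1807, -0.2006, 0.0000] → [0.8074, 0.8967, -0.6936, -0.7431, 0.6691, 0.0000]
J3: z=[-0.7431, 0.6691, 0.0000] o=[-0.0205, -0.0227, 0.4503] → [0.5061, 0.5621, -0.4542, -0.7431, 0.6691, 0.0000]
J4: z=[0.5908, 0.6562, 0.4695] o=[-0.3593, 0.0044, 0.8388] → [-0.0151, -0.0386, 0.0730, 0.5908, 0.6562, 0.4695]
J5: z=[-0.1803, -0.4598, 0.8695] o=[-0.5694, 0.5070, 1.0610] → [-0.1050, 0.5399, 0.2637, -0.1803, -0.4598, 0.8695]
V = J·q̇ = [-1.1135, -0.6663, 1.0489, 1.0616, -1.0112, 0.9492]

-1.1135 -0.6663 1.0489 1.0616 -1.0112 0.9492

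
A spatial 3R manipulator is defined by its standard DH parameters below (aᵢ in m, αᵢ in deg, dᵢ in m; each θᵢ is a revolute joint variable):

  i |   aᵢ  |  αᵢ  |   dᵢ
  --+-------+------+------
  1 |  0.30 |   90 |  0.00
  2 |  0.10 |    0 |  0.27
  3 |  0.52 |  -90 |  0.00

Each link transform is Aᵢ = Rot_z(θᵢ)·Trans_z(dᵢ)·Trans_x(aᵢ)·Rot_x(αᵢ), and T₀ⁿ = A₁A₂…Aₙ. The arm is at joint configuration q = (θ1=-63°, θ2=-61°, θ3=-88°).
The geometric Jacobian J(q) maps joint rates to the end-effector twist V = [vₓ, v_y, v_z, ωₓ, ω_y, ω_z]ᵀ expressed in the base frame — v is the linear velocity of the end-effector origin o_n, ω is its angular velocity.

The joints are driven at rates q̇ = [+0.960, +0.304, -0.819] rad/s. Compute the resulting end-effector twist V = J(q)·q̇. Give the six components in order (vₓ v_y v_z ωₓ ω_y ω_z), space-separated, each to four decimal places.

-0.0161 -0.1741 0.2443 0.4589 0.2338 0.9600

o_n = [-0.2847, -0.0359, -0.3553]
J₁: ẑ×o_n = [0.0359, -0.2847, 0.0000], ω = ẑ
J2: z=[-0.8910, -0.4540, 0.0000] o=[0.1362, -0.2673, 0.0000] → [0.1613, -0.3166, -0.3972, -0.8910, -0.4540, 0.0000]
J3: z=[-0.8910, -0.4540, 0.0000] o=[-0.0824, -0.4331, -0.0875] → [0.1216, -0.2386, -0.4457, -0.8910, -0.4540, 0.0000]
V = J·q̇ = [-0.0161, -0.1741, 0.2443, 0.4589, 0.2338, 0.9600]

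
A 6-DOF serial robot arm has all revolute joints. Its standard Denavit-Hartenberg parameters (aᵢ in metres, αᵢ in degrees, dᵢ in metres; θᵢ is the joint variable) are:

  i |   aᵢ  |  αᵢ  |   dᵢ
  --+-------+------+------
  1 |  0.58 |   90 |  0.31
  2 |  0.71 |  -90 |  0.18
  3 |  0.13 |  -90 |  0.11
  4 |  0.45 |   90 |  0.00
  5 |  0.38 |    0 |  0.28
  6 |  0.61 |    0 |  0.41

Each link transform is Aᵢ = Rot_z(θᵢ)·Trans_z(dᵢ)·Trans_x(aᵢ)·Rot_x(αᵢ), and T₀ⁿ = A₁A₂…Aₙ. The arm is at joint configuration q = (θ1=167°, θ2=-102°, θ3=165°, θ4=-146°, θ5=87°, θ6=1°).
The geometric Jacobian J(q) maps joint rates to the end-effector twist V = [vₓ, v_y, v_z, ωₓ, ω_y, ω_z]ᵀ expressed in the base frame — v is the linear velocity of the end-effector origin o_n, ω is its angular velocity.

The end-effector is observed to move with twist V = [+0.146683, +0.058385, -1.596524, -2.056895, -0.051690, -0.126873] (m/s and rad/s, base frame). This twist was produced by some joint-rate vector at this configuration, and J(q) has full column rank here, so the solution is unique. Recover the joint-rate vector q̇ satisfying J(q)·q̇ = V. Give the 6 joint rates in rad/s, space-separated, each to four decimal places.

o_n = [0.1292, 1.3116, -0.7216]
J₁: ẑ×o_n = [-1.3116, 0.1292, 0.0000], ω = ẑ
J2: z=[0.2250, 0.9744, 0.0000] o=[-0.5651, 0.1305, 0.3100] → [-1.0051, 0.2321, -0.4108, 0.2250, 0.9744, 0.0000]
J3: z=[-0.9531, 0.2200, -0.2079] o=[-0.3808, 0.2727, -0.3845] → [0.1418, -0.4273, -1.1024, -0.9531, 0.2200, -0.2079]
J4: z=[0.1649, 0.9533, 0.2532] o=[-0.5187, 0.2699, -0.2845] → [-0.6803, 0.2361, -0.4458, 0.1649, 0.9533, 0.2532]
J5: z=[0.9321, -0.0667, -0.3560] o=[-0.6638, 0.4025, -0.6893] → [0.3257, -0.2522, 0.9002, 0.9321, -0.0667, -0.3560]
J6: z=[0.9321, -0.0667, -0.3560] o=[-0.3466, 0.7515, -0.7108] → [0.2001, -0.1593, 0.5538, 0.9321, -0.0667, -0.3560]
q̇ = J⁺·V = [-0.4320, 0.6490, 0.4190, -0.9380, -0.8850, -0.8840]

-0.4320 0.6490 0.4190 -0.9380 -0.8850 -0.8840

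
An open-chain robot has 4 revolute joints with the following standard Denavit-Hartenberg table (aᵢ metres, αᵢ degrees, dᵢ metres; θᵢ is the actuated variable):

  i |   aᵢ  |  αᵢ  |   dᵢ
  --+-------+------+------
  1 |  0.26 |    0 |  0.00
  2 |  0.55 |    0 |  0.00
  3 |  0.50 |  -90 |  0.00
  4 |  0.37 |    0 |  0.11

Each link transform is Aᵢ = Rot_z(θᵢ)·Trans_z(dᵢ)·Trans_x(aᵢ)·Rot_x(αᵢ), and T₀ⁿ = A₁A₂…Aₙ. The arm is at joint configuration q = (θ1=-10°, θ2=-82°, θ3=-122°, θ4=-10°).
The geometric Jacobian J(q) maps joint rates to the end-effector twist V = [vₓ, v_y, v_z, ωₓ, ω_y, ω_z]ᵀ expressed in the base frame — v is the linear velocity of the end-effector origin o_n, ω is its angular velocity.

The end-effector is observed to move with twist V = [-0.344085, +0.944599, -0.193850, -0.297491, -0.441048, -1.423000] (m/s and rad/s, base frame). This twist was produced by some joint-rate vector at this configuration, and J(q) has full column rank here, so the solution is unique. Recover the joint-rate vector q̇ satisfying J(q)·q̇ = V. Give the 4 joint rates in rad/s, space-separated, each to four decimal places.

o_n = [-0.5413, -0.2027, 0.0642]
J₁: ẑ×o_n = [0.2027, -0.5413, 0.0000], ω = ẑ
J2: z=[0.0000, 0.0000, 1.0000] o=[0.2561, -0.0451, 0.0000] → [0.1575, -0.7973, 0.0000, 0.0000, 0.0000, 1.0000]
J3: z=[0.0000, 0.0000, 1.0000] o=[0.2369, -0.5948, 0.0000] → [-0.3922, -0.7781, 0.0000, 0.0000, 0.0000, 1.0000]
J4: z=[-0.5592, -0.8290, 0.0000] o=[-0.1777, -0.3152, 0.0000] → [-0.0533, 0.0359, -0.3644, -0.5592, -0.8290, 0.0000]
q̇ = J⁺·V = [-0.8240, -0.6980, 0.0990, 0.5320]

-0.8240 -0.6980 0.0990 0.5320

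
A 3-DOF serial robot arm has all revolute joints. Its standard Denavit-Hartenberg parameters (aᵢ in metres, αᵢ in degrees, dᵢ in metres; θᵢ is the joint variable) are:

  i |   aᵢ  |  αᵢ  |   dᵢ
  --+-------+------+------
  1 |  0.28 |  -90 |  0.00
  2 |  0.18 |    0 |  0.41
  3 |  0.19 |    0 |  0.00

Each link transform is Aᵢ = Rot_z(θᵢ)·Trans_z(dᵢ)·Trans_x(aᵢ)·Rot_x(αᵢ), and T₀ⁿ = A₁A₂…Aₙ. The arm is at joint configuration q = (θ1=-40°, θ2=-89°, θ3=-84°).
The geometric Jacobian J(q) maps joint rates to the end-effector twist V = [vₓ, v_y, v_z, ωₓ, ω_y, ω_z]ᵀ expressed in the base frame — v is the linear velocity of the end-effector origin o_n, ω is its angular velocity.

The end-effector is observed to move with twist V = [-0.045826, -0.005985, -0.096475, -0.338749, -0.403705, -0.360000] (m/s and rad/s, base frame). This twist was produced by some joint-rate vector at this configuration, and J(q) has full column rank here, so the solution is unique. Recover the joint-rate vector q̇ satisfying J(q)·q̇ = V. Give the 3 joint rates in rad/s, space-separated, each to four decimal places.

o_n = [0.3360, 0.2533, 0.2031]
J₁: ẑ×o_n = [-0.2533, 0.3360, 0.0000], ω = ẑ
J2: z=[0.6428, 0.7660, 0.0000] o=[0.2145, -0.1800, 0.0000] → [0.1556, -0.1306, 0.1854, 0.6428, 0.7660, 0.0000]
J3: z=[0.6428, 0.7660, 0.0000] o=[0.4804, 0.1321, 0.1800] → [0.0177, -0.0149, 0.1886, 0.6428, 0.7660, 0.0000]
q̇ = J⁺·V = [-0.3600, -0.9260, 0.3990]

-0.3600 -0.9260 0.3990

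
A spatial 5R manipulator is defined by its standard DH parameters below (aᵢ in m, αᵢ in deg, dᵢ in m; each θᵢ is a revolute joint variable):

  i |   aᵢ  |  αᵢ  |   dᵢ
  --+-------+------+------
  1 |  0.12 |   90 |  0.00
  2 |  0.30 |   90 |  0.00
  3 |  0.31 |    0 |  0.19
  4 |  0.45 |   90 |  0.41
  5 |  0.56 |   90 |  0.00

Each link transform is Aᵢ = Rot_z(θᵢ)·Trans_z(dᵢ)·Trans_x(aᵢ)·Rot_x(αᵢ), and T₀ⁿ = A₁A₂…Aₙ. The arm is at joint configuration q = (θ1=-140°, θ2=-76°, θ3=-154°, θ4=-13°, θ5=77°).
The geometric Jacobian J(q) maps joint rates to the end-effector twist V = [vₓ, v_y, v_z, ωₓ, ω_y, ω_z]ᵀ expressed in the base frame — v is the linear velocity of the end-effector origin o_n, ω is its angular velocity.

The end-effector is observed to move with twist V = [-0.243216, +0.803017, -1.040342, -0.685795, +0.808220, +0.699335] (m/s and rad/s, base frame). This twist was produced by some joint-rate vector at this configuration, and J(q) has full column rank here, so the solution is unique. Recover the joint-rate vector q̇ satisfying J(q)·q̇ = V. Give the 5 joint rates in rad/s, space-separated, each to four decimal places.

0.6070 0.6780 -0.0950 0.0670 0.3920

o_n = [1.0303, 0.5180, 0.2466]
J₁: ẑ×o_n = [-0.5180, 1.0303, 0.0000], ω = ẑ
J2: z=[-0.6428, 0.7660, 0.0000] o=[-0.0919, -0.0771, 0.0000] → [0.1889, 0.1585, -1.2422, -0.6428, 0.7660, 0.0000]
J3: z=[0.7433, 0.6237, -0.2419] o=[-0.1475, -0.1238, -0.2911] → [0.4906, -0.6846, -0.2576, 0.7433, 0.6237, -0.2419]
J4: z=[0.7433, 0.6237, -0.2419] o=[0.1327, -0.0661, -0.0667] → [0.3367, -0.4501, -0.1257, 0.7433, 0.6237, -0.2419]
J5: z=[-0.5846, 0.7814, 0.2183] o=[0.5838, 0.1803, 0.2596] → [-0.0838, 0.0899, -0.5463, -0.5846, 0.7814, 0.2183]
q̇ = J⁺·V = [0.6070, 0.6780, -0.0950, 0.0670, 0.3920]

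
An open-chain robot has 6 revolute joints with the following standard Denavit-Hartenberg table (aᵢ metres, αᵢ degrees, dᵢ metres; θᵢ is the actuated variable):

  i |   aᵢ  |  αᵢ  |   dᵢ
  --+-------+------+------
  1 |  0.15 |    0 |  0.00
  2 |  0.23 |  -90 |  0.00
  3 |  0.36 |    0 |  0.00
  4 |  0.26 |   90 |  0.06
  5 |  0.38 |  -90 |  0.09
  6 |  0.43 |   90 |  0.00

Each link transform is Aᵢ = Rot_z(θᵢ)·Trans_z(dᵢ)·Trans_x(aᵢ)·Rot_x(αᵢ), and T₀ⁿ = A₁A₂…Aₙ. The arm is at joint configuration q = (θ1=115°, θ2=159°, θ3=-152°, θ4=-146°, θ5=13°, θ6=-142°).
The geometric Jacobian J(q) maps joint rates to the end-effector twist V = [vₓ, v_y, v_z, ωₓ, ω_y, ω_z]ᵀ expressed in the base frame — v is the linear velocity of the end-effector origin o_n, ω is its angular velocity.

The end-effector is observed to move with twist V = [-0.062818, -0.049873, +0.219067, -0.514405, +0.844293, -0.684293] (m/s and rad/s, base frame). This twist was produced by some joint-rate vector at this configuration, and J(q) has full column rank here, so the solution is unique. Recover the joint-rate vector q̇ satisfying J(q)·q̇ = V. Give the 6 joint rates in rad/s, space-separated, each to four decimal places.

o_n = [0.0312, -0.2246, 0.0706]
J₁: ẑ×o_n = [0.2246, 0.0312, -0.0000], ω = ẑ
J2: z=[0.0000, 0.0000, 1.0000] o=[-0.0634, 0.1359, 0.0000] → [0.3605, 0.0946, -0.0000, 0.0000, 0.0000, 1.0000]
J3: z=[0.9976, 0.0698, 0.0000] o=[-0.0473, -0.0935, 0.0000] → [0.0049, -0.0704, -0.1362, 0.9976, 0.0698, 0.0000]
J4: z=[0.9976, 0.0698, 0.0000] o=[-0.0695, 0.2236, 0.1690] → [-0.0069, 0.0982, -0.4541, 0.9976, 0.0698, 0.0000]
J5: z=[0.0616, -0.8808, 0.4695] o=[-0.0012, 0.1060, -0.0606] → [0.0397, 0.0071, 0.0082, 0.0616, -0.8808, 0.4695]
J6: z=[0.9646, 0.1733, 0.1986] o=[0.1018, -0.1407, -0.3452] → [0.0887, -0.4151, -0.0687, 0.9646, 0.1733, 0.1986]
q̇ = J⁺·V = [-0.3750, 0.1650, 0.1000, -0.5260, -0.9980, -0.0290]

-0.3750 0.1650 0.1000 -0.5260 -0.9980 -0.0290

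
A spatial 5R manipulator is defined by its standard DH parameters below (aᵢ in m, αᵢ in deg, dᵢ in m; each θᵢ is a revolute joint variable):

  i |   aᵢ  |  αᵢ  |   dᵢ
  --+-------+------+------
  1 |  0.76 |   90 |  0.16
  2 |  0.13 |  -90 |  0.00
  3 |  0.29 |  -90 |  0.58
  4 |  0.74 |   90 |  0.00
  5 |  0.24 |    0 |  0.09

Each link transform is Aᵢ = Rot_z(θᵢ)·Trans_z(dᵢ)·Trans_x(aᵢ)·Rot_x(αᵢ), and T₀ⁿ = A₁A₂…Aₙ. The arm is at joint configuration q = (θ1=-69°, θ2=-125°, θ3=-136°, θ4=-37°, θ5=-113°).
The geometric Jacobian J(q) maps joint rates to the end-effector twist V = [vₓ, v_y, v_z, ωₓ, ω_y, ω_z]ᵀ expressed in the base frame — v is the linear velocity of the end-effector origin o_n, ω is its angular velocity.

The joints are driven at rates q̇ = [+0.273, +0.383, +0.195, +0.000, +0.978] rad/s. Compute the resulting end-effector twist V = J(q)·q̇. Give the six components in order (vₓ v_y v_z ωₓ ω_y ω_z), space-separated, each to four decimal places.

o_n = [0.3546, -1.9379, 0.0253]
J₁: ẑ×o_n = [1.9379, 0.3546, -0.0000], ω = ẑ
J2: z=[-0.9336, -0.3584, 0.0000] o=[0.2724, -0.7095, 0.1600] → [0.0483, -0.1257, 1.1763, -0.9336, -0.3584, 0.0000]
J3: z=[0.2936, -0.7647, -0.5736] o=[0.2456, -0.6399, 0.0535] → [-0.7229, -0.0542, -0.2977, 0.2936, -0.7647, -0.5736]
J4: z=[-0.8143, 0.1142, -0.5690] o=[0.2707, -1.2674, -0.1083] → [-0.3663, 0.0611, 0.5365, -0.8143, 0.1142, -0.5690]
J5: z=[0.5357, -0.2291, -0.8127] o=[0.1056, -1.9827, -0.0155] → [0.0271, -0.2243, 0.0811, 0.5357, -0.2291, -0.8127]
V = J·q̇ = [0.4330, -0.1813, 0.4717, 0.2236, -0.5105, -0.6337]

0.4330 -0.1813 0.4717 0.2236 -0.5105 -0.6337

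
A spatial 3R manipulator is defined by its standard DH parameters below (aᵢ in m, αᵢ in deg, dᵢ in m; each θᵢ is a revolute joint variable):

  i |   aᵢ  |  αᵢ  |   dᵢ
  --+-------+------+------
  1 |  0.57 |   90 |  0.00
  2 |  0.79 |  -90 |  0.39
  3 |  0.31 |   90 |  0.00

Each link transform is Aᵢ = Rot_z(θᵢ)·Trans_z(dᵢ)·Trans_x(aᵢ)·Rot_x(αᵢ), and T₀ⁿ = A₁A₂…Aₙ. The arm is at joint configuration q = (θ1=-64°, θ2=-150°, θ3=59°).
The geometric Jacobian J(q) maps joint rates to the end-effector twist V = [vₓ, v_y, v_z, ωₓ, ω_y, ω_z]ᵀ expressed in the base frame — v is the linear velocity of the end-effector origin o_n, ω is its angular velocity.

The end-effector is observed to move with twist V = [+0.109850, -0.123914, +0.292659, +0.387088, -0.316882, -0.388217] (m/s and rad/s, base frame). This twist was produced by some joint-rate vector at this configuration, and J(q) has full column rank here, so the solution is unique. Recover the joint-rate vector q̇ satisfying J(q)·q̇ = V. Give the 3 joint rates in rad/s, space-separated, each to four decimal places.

o_n = [-0.2224, 0.1724, -0.4748]
J₁: ẑ×o_n = [-0.1724, -0.2224, 0.0000], ω = ẑ
J2: z=[-0.8988, -0.4384, 0.0000] o=[0.2499, -0.5123, 0.0000] → [0.2082, -0.4268, -0.8224, -0.8988, -0.4384, 0.0000]
J3: z=[0.2192, -0.4494, -0.8660] o=[-0.4006, -0.0684, -0.3950] → [0.2444, -0.1368, 0.1329, 0.2192, -0.4494, -0.8660]
q̇ = J⁺·V = [0.3990, -0.2090, 0.9090]

0.3990 -0.2090 0.9090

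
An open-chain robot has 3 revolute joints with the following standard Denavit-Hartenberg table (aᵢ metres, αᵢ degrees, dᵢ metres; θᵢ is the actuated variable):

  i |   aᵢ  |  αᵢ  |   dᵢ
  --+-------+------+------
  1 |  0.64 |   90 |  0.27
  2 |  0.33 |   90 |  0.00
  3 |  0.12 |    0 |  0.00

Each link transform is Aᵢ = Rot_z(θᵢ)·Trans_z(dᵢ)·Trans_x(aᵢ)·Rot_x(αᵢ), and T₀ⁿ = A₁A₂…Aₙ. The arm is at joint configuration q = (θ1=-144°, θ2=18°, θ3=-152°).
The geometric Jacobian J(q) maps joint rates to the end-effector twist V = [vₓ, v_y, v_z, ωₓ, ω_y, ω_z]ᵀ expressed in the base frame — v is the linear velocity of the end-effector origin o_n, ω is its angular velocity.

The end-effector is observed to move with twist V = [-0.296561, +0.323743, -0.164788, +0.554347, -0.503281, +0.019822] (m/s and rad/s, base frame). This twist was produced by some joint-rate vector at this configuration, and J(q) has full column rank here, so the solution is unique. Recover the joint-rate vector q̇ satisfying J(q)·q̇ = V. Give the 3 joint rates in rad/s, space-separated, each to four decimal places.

o_n = [-0.6570, -0.5470, 0.3392]
J₁: ẑ×o_n = [0.5470, -0.6570, 0.0000], ω = ẑ
J2: z=[-0.5878, 0.8090, 0.0000] o=[-0.5178, -0.3762, 0.2700] → [0.0560, 0.0407, 0.2131, -0.5878, 0.8090, 0.0000]
J3: z=[-0.2500, -0.1816, -0.9511] o=[-0.7717, -0.5607, 0.3720] → [0.0189, -0.1172, 0.0174, -0.2500, -0.1816, -0.9511]
q̇ = J⁺·V = [-0.4500, -0.7330, -0.4940]

-0.4500 -0.7330 -0.4940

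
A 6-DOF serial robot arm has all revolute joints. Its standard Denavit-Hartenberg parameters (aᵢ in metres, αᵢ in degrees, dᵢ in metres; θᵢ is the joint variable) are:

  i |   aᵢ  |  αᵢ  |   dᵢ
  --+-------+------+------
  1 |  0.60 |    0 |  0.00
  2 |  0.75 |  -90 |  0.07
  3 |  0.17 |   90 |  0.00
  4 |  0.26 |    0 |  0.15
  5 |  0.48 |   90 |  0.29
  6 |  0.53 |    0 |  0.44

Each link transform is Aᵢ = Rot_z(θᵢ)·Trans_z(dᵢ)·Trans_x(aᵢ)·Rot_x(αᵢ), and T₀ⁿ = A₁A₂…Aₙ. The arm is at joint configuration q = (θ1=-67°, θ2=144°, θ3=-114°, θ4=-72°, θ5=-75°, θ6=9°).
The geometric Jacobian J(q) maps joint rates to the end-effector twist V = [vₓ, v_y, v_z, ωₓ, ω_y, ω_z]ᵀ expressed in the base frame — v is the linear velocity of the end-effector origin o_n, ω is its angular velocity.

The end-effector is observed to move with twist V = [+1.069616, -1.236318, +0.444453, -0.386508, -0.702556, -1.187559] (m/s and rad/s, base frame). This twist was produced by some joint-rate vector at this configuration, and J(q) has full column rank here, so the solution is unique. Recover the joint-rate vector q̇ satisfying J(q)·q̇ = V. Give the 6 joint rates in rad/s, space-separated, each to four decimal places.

-0.1750 -0.8670 0.4970 0.8920 -0.1280 -0.3320

o_n = [0.7856, -0.0533, -0.9017]
J₁: ẑ×o_n = [0.0533, 0.7856, -0.0000], ω = ẑ
J2: z=[0.0000, 0.0000, 1.0000] o=[0.2344, -0.5523, 0.0000] → [-0.4990, 0.5512, 0.0000, 0.0000, 0.0000, 1.0000]
J3: z=[-0.9744, 0.2250, 0.0000] o=[0.4032, 0.1785, 0.0700] → [-0.2186, -0.9468, 0.1398, -0.9744, 0.2250, 0.0000]
J4: z=[-0.2055, -0.8901, -0.4067] o=[0.3876, 0.1111, 0.2253] → [0.9364, -0.3935, 0.3881, -0.2055, -0.8901, -0.4067]
J5: z=[-0.2055, -0.8901, -0.4067] o=[0.5904, -0.1099, 0.2377] → [1.0373, -0.3136, 0.1622, -0.2055, -0.8901, -0.4067]
J6: z=[-0.7673, 0.4045, -0.4976] o=[0.8223, -0.2673, -0.2480] → [-0.1579, -0.4834, -0.1494, -0.7673, 0.4045, -0.4976]
q̇ = J⁺·V = [-0.1750, -0.8670, 0.4970, 0.8920, -0.1280, -0.3320]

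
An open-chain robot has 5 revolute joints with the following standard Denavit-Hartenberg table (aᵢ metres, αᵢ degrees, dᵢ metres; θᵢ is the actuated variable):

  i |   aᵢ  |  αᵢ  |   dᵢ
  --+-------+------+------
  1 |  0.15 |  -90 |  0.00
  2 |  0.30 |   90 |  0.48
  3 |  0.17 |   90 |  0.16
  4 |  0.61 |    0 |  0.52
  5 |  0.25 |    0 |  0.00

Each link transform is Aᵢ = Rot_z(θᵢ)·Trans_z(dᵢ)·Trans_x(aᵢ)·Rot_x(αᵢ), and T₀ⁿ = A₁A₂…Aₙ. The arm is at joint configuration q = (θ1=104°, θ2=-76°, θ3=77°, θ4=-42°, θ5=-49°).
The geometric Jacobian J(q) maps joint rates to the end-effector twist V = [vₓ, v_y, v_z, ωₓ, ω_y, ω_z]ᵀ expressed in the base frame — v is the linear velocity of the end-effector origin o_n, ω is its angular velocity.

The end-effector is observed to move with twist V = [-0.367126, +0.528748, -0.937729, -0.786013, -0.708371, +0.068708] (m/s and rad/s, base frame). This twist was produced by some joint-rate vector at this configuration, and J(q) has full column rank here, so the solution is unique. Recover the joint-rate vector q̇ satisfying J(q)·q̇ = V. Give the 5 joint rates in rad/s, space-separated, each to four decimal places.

0.2440 0.8670 0.4400 -0.4870 0.1890

o_n = [-1.1460, 0.6028, 0.7973]
J₁: ẑ×o_n = [-0.6028, -1.1460, 0.0000], ω = ẑ
J2: z=[-0.9703, -0.2419, 0.0000] o=[-0.0363, 0.1455, 0.0000] → [-0.1929, 0.7736, -0.7122, -0.9703, -0.2419, 0.0000]
J3: z=[0.2347, -0.9415, 0.2419] o=[-0.5196, 0.0998, 0.2911] → [-0.5983, -0.2704, -0.4717, 0.2347, -0.9415, 0.2419]
J4: z=[0.1612, 0.2831, 0.9454] o=[-0.6450, -0.0819, 0.3669] → [-0.5255, -0.5431, 0.2523, 0.1612, 0.2831, 0.9454]
J5: z=[0.1612, 0.2831, 0.9454] o=[-1.0915, 0.3667, 0.8587] → [-0.2406, -0.0416, 0.0535, 0.1612, 0.2831, 0.9454]
q̇ = J⁺·V = [0.2440, 0.8670, 0.4400, -0.4870, 0.1890]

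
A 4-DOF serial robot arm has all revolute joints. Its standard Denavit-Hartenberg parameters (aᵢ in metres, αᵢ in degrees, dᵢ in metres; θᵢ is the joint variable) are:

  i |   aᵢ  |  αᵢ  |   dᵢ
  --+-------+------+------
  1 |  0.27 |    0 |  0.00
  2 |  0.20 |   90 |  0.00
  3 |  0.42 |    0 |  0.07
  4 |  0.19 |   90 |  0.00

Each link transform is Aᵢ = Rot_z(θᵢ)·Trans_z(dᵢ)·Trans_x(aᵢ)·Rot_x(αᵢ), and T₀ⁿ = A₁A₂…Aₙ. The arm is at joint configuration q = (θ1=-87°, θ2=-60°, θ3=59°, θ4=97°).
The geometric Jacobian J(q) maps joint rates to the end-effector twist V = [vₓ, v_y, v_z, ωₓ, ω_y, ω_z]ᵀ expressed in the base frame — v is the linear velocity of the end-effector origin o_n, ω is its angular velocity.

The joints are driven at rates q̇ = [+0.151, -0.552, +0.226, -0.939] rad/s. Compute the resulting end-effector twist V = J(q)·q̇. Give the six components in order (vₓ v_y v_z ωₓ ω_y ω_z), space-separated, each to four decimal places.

0.0333 0.1134 0.1726 0.3883 -0.5980 -0.4010

o_n = [-0.2276, -0.3431, 0.4373]
J₁: ẑ×o_n = [0.3431, -0.2276, 0.0000], ω = ẑ
J2: z=[0.0000, 0.0000, 1.0000] o=[0.0141, -0.2696, 0.0000] → [0.0735, -0.2417, 0.0000, 0.0000, 0.0000, 1.0000]
J3: z=[-0.5446, 0.8387, 0.0000] o=[-0.1536, -0.3786, 0.0000] → [0.3667, 0.2382, 0.0427, -0.5446, 0.8387, 0.0000]
J4: z=[-0.5446, 0.8387, 0.0000] o=[-0.3731, -0.4377, 0.3600] → [0.0648, 0.0421, -0.1736, -0.5446, 0.8387, 0.0000]
V = J·q̇ = [0.0333, 0.1134, 0.1726, 0.3883, -0.5980, -0.4010]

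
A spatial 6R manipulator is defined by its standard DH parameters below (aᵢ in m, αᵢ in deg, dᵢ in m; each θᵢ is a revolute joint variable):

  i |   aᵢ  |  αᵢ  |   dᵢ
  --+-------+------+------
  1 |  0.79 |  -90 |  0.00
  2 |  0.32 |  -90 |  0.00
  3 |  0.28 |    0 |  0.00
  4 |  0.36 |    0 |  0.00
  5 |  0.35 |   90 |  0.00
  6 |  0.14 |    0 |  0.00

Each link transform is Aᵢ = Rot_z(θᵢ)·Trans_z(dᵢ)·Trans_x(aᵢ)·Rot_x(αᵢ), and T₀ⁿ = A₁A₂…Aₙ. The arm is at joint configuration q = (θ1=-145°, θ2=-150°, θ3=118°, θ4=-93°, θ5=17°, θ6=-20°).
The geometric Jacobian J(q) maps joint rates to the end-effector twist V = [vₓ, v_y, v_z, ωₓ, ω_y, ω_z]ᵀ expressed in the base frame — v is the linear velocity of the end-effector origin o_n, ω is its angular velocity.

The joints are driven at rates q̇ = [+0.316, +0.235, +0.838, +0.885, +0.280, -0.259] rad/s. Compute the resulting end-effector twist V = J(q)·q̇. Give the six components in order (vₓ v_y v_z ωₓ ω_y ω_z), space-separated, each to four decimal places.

-1.7100 0.2154 -0.4083 -0.9189 -0.6954 1.9640

o_n = [-0.4223, 0.5852, 0.3949]
J₁: ẑ×o_n = [-0.5852, -0.4223, 0.0000], ω = ẑ
J2: z=[0.5736, -0.8192, 0.0000] o=[-0.6471, -0.4531, 0.0000] → [-0.3235, -0.2265, 0.7797, 0.5736, -0.8192, 0.0000]
J3: z=[-0.4096, -0.2868, 0.8660] o=[-0.4201, -0.2942, 0.1600] → [-0.8289, 0.0943, -0.3608, -0.4096, -0.2868, 0.8660]
J4: z=[-0.4096, -0.2868, 0.8660] o=[-0.6552, -0.1570, 0.0943] → [-0.7289, 0.3248, -0.2372, -0.4096, -0.2868, 0.8660]
J5: z=[-0.4096, -0.2868, 0.8660] o=[-0.5110, 0.1297, 0.2574] → [-0.4339, 0.1331, -0.1611, -0.4096, -0.2868, 0.8660]
J6: z=[0.9009, -0.2764, 0.3346] o=[-0.4608, 0.4508, 0.3875] → [-0.0470, 0.0062, 0.1317, 0.9009, -0.2764, 0.3346]
V = J·q̇ = [-1.7100, 0.2154, -0.4083, -0.9189, -0.6954, 1.9640]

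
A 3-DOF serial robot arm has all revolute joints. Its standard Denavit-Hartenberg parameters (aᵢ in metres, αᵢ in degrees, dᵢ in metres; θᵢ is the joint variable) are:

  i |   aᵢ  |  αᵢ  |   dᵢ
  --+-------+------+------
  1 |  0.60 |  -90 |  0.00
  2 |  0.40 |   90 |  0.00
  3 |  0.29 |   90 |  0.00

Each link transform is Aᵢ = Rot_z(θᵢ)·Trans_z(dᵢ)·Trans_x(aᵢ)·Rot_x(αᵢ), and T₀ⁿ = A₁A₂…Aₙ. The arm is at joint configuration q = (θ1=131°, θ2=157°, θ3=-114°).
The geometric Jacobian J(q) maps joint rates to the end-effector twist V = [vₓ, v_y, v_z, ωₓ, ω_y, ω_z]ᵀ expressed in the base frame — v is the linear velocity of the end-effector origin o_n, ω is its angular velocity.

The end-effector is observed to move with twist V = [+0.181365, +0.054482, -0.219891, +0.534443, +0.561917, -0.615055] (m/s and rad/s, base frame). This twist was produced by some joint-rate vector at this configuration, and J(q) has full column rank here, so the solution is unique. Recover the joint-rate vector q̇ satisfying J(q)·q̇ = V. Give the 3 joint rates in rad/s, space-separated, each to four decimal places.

o_n = [-0.0234, 0.4307, -0.1102]
J₁: ẑ×o_n = [-0.4307, -0.0234, 0.0000], ω = ẑ
J2: z=[-0.7547, -0.6561, 0.0000] o=[-0.3936, 0.4528, 0.0000] → [0.0723, -0.0832, 0.2596, -0.7547, -0.6561, 0.0000]
J3: z=[-0.2563, 0.2949, -0.9205] o=[-0.1521, 0.1749, -0.1563] → [0.2490, -0.1067, -0.1035, -0.2563, 0.2949, -0.9205]
q̇ = J⁺·V = [-0.4420, -0.7720, 0.1880]

-0.4420 -0.7720 0.1880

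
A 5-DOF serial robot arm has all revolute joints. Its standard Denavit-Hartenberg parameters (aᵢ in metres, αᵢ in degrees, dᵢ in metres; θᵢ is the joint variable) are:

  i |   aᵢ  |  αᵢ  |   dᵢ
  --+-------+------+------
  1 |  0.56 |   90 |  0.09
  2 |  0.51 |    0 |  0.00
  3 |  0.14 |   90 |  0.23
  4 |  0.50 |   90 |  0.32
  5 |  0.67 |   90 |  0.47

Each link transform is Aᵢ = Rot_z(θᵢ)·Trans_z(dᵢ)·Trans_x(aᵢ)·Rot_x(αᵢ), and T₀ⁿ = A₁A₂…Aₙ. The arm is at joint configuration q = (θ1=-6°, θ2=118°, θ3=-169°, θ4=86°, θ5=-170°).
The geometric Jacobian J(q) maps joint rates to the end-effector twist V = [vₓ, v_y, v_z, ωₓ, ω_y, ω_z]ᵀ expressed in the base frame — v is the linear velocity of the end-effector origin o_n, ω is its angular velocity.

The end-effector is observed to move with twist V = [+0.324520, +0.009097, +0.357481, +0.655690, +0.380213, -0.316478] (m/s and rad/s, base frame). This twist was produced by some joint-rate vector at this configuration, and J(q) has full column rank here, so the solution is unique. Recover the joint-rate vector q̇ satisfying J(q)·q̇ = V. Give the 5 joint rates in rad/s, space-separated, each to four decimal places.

o_n = [0.5315, -0.0939, -0.0524]
J₁: ẑ×o_n = [0.0939, 0.5315, -0.0000], ω = ẑ
J2: z=[-0.1045, -0.9945, 0.0000] o=[0.5569, -0.0585, 0.0900] → [0.1416, -0.0149, -0.0216, -0.1045, -0.9945, 0.0000]
J3: z=[-0.1045, -0.9945, 0.0000] o=[0.3188, -0.0335, 0.5403] → [0.5894, -0.0620, 0.2179, -0.1045, -0.9945, 0.0000]
J4: z=[-0.7729, 0.0812, -0.6293] o=[0.3824, -0.2715, 0.4315] → [0.0725, -0.4678, -0.1494, -0.7729, 0.0812, -0.6293]
J5: z=[0.6316, 0.0038, -0.7753] o=[0.1048, -0.7438, 0.2030] → [0.5029, -0.1696, 0.4089, 0.6316, 0.0038, -0.7753]
q̇ = J⁺·V = [-0.0640, -0.6690, 0.2630, -0.3170, 0.5830]

-0.0640 -0.6690 0.2630 -0.3170 0.5830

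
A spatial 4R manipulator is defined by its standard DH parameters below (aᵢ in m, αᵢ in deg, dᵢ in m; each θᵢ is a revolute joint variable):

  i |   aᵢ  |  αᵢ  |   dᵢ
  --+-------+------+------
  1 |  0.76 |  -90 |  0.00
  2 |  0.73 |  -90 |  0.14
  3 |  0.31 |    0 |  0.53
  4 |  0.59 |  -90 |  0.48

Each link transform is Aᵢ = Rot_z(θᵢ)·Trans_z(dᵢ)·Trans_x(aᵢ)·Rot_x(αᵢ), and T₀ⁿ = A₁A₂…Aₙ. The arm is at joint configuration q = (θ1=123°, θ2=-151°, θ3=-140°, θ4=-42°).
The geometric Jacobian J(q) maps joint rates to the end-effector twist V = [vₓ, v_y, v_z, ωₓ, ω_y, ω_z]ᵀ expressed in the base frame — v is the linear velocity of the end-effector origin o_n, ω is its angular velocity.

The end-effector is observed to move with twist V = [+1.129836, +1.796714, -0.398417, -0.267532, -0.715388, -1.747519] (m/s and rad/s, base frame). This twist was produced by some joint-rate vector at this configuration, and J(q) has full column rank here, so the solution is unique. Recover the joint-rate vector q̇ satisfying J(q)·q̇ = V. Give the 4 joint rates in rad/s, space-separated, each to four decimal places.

o_n = [-0.9941, 0.9457, 0.8363]
J₁: ẑ×o_n = [-0.9457, -0.9941, 0.0000], ω = ẑ
J2: z=[-0.8387, -0.5446, 0.0000] o=[-0.4139, 0.6374, 0.0000] → [-0.4555, 0.7014, -0.5746, -0.8387, -0.5446, 0.0000]
J3: z=[-0.2640, 0.4066, 0.8746] o=[-0.1836, 0.0257, 0.3539] → [-0.6086, -0.5815, 0.0866, -0.2640, 0.4066, 0.8746]
J4: z=[-0.2640, 0.4066, 0.8746] o=[-0.6038, 0.3068, 0.7023] → [-0.5043, -0.3060, -0.0100, -0.2640, 0.4066, 0.8746]
q̇ = J⁺·V = [-0.9280, 0.6140, -0.5690, -0.3680]

-0.9280 0.6140 -0.5690 -0.3680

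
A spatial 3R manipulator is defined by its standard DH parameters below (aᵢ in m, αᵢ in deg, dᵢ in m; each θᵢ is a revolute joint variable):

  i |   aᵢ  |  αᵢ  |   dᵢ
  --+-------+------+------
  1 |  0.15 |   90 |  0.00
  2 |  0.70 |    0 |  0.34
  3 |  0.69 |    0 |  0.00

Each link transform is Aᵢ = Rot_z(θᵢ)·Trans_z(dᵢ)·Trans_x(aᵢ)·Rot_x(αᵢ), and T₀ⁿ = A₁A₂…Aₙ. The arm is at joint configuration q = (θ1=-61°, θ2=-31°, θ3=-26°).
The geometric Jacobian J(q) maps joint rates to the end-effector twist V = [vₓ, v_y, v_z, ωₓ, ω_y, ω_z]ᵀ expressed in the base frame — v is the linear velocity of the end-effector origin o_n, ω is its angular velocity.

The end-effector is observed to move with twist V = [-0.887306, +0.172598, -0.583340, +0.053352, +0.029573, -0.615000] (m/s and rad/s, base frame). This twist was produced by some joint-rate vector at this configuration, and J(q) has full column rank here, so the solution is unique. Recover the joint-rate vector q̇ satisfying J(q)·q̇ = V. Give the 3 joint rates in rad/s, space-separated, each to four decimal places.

o_n = [0.2484, -1.1495, -0.9392]
J₁: ẑ×o_n = [1.1495, 0.2484, -0.0000], ω = ẑ
J2: z=[-0.8746, -0.4848, 0.0000] o=[0.0727, -0.1312, 0.0000] → [0.4553, -0.8215, 0.9758, -0.8746, -0.4848, 0.0000]
J3: z=[-0.8746, -0.4848, 0.0000] o=[0.0662, -0.8208, -0.3605] → [0.2806, -0.5061, 0.3758, -0.8746, -0.4848, 0.0000]
q̇ = J⁺·V = [-0.6150, -0.9340, 0.8730]

-0.6150 -0.9340 0.8730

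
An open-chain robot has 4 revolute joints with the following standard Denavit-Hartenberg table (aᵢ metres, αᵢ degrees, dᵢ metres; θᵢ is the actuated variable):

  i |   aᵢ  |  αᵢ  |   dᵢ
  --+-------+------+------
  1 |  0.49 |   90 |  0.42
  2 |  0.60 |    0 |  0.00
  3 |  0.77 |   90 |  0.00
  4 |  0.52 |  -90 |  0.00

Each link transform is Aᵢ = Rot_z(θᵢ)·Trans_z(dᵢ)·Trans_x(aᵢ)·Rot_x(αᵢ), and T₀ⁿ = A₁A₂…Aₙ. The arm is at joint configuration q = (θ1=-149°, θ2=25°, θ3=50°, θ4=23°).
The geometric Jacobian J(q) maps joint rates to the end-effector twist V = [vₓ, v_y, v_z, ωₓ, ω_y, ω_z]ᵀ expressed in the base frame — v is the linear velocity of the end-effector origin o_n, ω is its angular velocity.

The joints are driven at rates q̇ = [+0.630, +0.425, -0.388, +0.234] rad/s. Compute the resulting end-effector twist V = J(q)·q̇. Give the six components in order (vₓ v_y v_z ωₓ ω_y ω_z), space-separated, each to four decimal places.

0.4141 -0.6179 0.1971 -0.2128 -0.0847 0.5694

o_n = [-1.2678, -0.5247, 1.8797]
J₁: ẑ×o_n = [0.5247, -1.2678, 0.0000], ω = ẑ
J2: z=[-0.5150, 0.8572, 0.0000] o=[-0.4200, -0.2524, 0.4200] → [1.2512, 0.7518, 0.8670, -0.5150, 0.8572, 0.0000]
J3: z=[-0.5150, 0.8572, 0.0000] o=[-0.8861, -0.5324, 0.6736] → [1.0338, 0.6212, 0.3232, -0.5150, 0.8572, 0.0000]
J4: z=[-0.8280, -0.4975, -0.2588] o=[-1.0570, -0.6351, 1.4173] → [-0.2015, 0.4374, -0.1963, -0.8280, -0.4975, -0.2588]
V = J·q̇ = [0.4141, -0.6179, 0.1971, -0.2128, -0.0847, 0.5694]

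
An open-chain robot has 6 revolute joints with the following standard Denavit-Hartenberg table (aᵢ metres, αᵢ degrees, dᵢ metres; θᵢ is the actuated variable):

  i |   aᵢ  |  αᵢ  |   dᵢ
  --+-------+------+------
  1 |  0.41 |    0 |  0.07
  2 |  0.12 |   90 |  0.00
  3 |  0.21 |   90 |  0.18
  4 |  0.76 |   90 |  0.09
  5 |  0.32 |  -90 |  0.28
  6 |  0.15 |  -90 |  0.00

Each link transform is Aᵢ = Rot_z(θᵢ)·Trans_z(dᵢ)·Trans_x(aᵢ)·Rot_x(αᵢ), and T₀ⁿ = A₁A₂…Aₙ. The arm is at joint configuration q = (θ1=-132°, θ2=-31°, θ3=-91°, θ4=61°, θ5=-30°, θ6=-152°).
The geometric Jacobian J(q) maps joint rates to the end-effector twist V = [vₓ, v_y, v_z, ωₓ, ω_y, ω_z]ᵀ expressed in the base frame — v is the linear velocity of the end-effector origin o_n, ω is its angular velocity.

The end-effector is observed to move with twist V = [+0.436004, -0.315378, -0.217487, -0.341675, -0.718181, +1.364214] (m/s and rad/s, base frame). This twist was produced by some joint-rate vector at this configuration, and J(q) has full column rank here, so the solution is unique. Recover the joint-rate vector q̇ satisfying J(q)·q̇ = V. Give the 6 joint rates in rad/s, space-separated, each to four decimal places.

-0.1080 0.6720 -0.9830 -0.4430 -0.9000 -0.0920

o_n = [-0.6155, 0.4452, -0.8936]
J₁: ẑ×o_n = [-0.4452, -0.6155, 0.0000], ω = ẑ
J2: z=[0.0000, 0.0000, 1.0000] o=[-0.2743, -0.3047, 0.0700] → [-0.7499, -0.3411, 0.0000, 0.0000, 0.0000, 1.0000]
J3: z=[-0.2924, 0.9563, 0.0000] o=[-0.3891, -0.3398, 0.0700] → [-0.9215, -0.2817, -0.0130, -0.2924, 0.9563, 0.0000]
J4: z=[0.9562, 0.2923, 0.0175] o=[-0.4382, -0.1666, -0.1400] → [-0.2310, 0.7175, 0.6368, 0.9562, 0.2923, 0.0175]
J5: z=[0.1563, -0.4592, -0.8745] o=[-0.5404, 0.4973, -0.5068] → [0.1321, 0.1262, -0.0426, 0.1563, -0.4592, -0.8745]
J6: z=[0.7042, 0.6726, -0.2273] o=[-0.7182, 0.5544, -0.8888] → [-0.0281, -0.0199, -0.1460, 0.7042, 0.6726, -0.2273]
q̇ = J⁺·V = [-0.1080, 0.6720, -0.9830, -0.4430, -0.9000, -0.0920]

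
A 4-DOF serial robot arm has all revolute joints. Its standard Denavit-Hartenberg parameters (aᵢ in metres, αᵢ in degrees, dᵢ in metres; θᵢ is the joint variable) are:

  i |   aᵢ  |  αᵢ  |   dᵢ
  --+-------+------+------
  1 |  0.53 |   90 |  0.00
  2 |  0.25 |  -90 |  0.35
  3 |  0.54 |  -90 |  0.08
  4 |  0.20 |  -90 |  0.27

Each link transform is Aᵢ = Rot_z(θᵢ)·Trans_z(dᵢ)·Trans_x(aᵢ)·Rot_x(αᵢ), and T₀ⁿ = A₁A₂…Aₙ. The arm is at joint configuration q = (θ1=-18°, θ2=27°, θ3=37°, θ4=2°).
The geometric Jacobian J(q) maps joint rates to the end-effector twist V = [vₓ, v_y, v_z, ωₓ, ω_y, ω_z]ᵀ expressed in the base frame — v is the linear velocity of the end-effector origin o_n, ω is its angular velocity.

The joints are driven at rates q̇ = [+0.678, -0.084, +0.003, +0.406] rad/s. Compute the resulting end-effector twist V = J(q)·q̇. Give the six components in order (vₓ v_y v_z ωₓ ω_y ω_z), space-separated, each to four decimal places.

o_n = [1.1435, -0.0446, 0.3730]
J₁: ẑ×o_n = [0.0446, 1.1435, -0.0000], ω = ẑ
J2: z=[-0.3090, -0.9511, 0.0000] o=[0.5041, -0.1638, 0.0000] → [-0.3548, 0.1153, 0.5713, -0.3090, -0.9511, 0.0000]
J3: z=[-0.4318, 0.1403, 0.8910] o=[0.6078, -0.5655, 0.1135] → [-0.4277, 0.5894, -0.3000, -0.4318, 0.1403, 0.8910]
J4: z=[-0.2632, 0.9252, -0.2732] o=[1.0391, -0.3639, 0.3806] → [0.0803, -0.0305, -0.1806, -0.2632, 0.9252, -0.2732]
V = J·q̇ = [0.0914, 0.7550, -0.1222, -0.0822, 0.4560, 0.5697]

0.0914 0.7550 -0.1222 -0.0822 0.4560 0.5697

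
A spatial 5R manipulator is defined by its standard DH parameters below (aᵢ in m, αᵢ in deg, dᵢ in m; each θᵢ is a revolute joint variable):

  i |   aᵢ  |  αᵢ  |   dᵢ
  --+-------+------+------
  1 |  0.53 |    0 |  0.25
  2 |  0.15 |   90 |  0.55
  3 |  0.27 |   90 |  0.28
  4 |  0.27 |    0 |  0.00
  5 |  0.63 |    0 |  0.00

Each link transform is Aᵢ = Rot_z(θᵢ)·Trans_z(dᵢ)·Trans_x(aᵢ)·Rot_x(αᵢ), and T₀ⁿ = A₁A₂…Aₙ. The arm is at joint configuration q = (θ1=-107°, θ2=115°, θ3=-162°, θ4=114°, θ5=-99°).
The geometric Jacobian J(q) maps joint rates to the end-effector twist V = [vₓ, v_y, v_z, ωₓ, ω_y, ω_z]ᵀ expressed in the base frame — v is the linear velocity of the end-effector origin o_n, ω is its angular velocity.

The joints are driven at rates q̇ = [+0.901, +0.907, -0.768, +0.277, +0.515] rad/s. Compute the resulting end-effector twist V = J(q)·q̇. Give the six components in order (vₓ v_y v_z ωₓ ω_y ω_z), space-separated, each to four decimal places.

1.9059 -1.4529 0.6225 -0.3492 0.7265 2.5612

o_n = [-0.6344, -1.2707, 0.5625]
J₁: ẑ×o_n = [1.2707, -0.6344, 0.0000], ω = ẑ
J2: z=[0.0000, 0.0000, 1.0000] o=[-0.1550, -0.5068, 0.2500] → [0.7639, -0.4794, 0.0000, 0.0000, 0.0000, 1.0000]
J3: z=[0.1392, -0.9903, 0.0000] o=[-0.0064, -0.4860, 0.8000] → [0.2352, 0.0331, -0.7311, 0.1392, -0.9903, 0.0000]
J4: z=[-0.3060, -0.0430, 0.9511] o=[-0.2217, -0.7990, 0.7166] → [0.4553, -0.4396, 0.1266, -0.3060, -0.0430, 0.9511]
J5: z=[-0.3060, -0.0430, 0.9511] o=[-0.0840, -1.0287, 0.7505] → [0.2383, -0.5810, 0.0504, -0.3060, -0.0430, 0.9511]
V = J·q̇ = [1.9059, -1.4529, 0.6225, -0.3492, 0.7265, 2.5612]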